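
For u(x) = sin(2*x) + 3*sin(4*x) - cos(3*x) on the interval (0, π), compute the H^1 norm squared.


||u||_{H^1(0,π)}^2 = -368/7 + 84*π

u'(x) = 3*sin(3*x) + 2*cos(2*x) + 12*cos(4*x).
Expand u² and (u')² and integrate term by term on (0, π), using: for integers n ≥ 1, ∫_0^π sin²(nx) dx = ∫_0^π cos²(nx) dx = π/2; for n ≠ n', ∫_0^π sin(nx)sin(n'x) dx = ∫_0^π cos(nx)cos(n'x) dx = 0; and by product-to-sum, ∫_0^π sin(nx)cos(n'x) dx = ½∫_0^π [sin((n+n')x) + sin((n−n')x)] dx, which is 0 when n+n' is even and 2n/(n²−n'²) when n+n' is odd (it need not vanish on (0, π)).
  u² squared terms: (-1)²·∫cos(3x)² dx = 1·π/2 = π/2;  (3)²·∫sin(4x)² dx = 9·π/2 = 9*π/2;  (1)²·∫sin(2x)² dx = 1·π/2 = π/2.
  u² cross terms: 2·(-1)·(3)·∫cos(3x)·sin(4x) dx = -6·(8/7) = -48/7;  2·(-1)·(1)·∫cos(3x)·sin(2x) dx = -2·(-4/5) = 8/5;  2·(3)·(1)·∫sin(4x)·sin(2x) dx = 6·(0) = 0.
  So ∫_0^π u² dx = π/2 + 9*π/2 + π/2 − 48/7 + 8/5 + 0 = -184/35 + 11*π/2.
  (u')² squared terms: (2)²·∫cos(2x)² dx = 4·π/2 = 2*π;  (3)²·∫sin(3x)² dx = 9·π/2 = 9*π/2;  (12)²·∫cos(4x)² dx = 144·π/2 = 72*π.
  (u')² cross terms: 2·(2)·(3)·∫cos(2x)·sin(3x) dx = 12·(6/5) = 72/5;  2·(2)·(12)·∫cos(2x)·cos(4x) dx = 48·(0) = 0;  2·(3)·(12)·∫sin(3x)·cos(4x) dx = 72·(-6/7) = -432/7.
  So ∫_0^π (u')² dx = 2*π + 9*π/2 + 72*π + 72/5 + 0 − 432/7 = -1656/35 + 157*π/2.
||u||_{H^1}^2 = (-184/35 + 11*π/2) + (-1656/35 + 157*π/2) = -368/7 + 84*π.


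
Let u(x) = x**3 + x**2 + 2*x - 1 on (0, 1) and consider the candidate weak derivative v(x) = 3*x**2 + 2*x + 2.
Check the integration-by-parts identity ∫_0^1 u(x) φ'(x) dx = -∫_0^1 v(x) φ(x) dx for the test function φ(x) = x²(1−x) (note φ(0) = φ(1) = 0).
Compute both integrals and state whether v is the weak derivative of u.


LHS = -11/30, RHS = -11/30. Yes, v = u' weakly.

u(x) = x**3 + x**2 + 2*x - 1, classical derivative u'(x) = 3*x**2 + 2*x + 2.
φ(x) = x²(1−x), so φ'(x) = x*(2 - 3*x).
Note φ(0) = φ(1) = 0, so the boundary term u·φ vanishes.
LHS = ∫_0^1 u(x) φ'(x) dx = ∫_0^1 (-3*x^5 - x^4 - 4*x^3 + 7*x^2 - 2*x) dx. Term by term:
  ∫_0^1 -3*x^5 dx = -1/2;  ∫_0^1 -x^4 dx = -1/5;  ∫_0^1 -4*x^3 dx = -1;
  ∫_0^1 7*x^2 dx = 7/3;  ∫_0^1 -2*x dx = -1.
Sum: -1/2 − 1/5 − 1 + 7/3 − 1 = -11/30.
So LHS = -11/30.
∫_0^1 v(x) φ(x) dx = ∫_0^1 (-3*x^5 + x^4 + 2*x^2) dx. Term by term:
  ∫_0^1 -3*x^5 dx = -1/2;  ∫_0^1 x^4 dx = 1/5;  ∫_0^1 2*x^2 dx = 2/3.
Sum: -1/2 + 1/5 + 2/3 = 11/30.
So RHS = -∫_0^1 v(x) φ(x) dx = -11/30.
LHS = RHS, so the identity holds for this test φ.
Moreover u is smooth here and v(x) = u'(x) = 3*x**2 + 2*x + 2 pointwise, so the identity holds for every test function. Hence v is the weak derivative of u.


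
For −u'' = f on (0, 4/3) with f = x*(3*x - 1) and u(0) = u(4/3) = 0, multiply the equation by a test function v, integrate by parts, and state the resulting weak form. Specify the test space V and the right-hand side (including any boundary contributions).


V = H^1_0(0, 4/3) (so v(0) = v(4/3) = 0); weak form: ∫_0^4/3 u'v' dx = ∫_0^4/3 (x*(3*x - 1)) v dx for all v ∈ V.

Multiply both sides by a test function v and integrate from 0 to 4/3:
  ∫_0^4/3 −u''(x) v(x) dx = ∫_0^4/3 f(x) v(x) dx.
Integrate the LHS by parts once:
  ∫_0^4/3 −u'' v dx = −[u'(x) v(x)]_0^4/3 + ∫_0^4/3 u'(x) v'(x) dx.
Thus ∫_0^4/3 u'(x) v'(x) dx = ∫_0^4/3 f(x) v(x) dx + [u'(x) v(x)]_0^4/3.
Choose V so that boundary terms are either known or forced to vanish.
u is Dirichlet: u(0) = u(4/3) = 0. Let V = H^1_0(0, 4/3); then v(0) = v(4/3) = 0, and [u' v]_0^4/3 = 0.
Weak formulation: find u (satisfying any essential BC) such that ∫_0^4/3 u'(x) v'(x) dx = ∫_0^4/3 f v dx for all v ∈ V.
Substituting f(x) = x*(3*x - 1), the right-hand side is ∫_0^4/3 (x*(3*x - 1)) v dx.


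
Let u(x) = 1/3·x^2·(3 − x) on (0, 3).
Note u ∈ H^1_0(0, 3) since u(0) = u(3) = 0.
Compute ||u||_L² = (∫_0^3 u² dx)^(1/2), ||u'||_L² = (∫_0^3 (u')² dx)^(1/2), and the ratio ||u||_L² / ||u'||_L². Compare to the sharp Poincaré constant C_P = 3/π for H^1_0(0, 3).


||u||_L² / ||u'||_L² = 3*sqrt(14)/14 < C_P = 3/π.

u(x) = 1/3·x^2·(3 − x), so u'(x) = x*(2 - x).
u(x) = 1/3·x^2·(3 − x) vanishes at x = 0 and x = 3, so u ∈ H^1_0(0, 3). Differentiate via the product rule and integrate the resulting polynomials term by term.
  ∫_0^3 u² dx = ∫_0^3 (x^6/9 - 2*x^5/3 + x^4) dx. Term by term:
    ∫_0^3 x^6/9 dx = 243/7;  ∫_0^3 -2*x^5/3 dx = -81;  ∫_0^3 x^4 dx = 243/5.
  Sum: 243/7 − 81 + 243/5 = 81/35.
  ∫_0^3 (u')² dx = ∫_0^3 (x^4 - 4*x^3 + 4*x^2) dx. Term by term:
    ∫_0^3 x^4 dx = 243/5;  ∫_0^3 -4*x^3 dx = -81;  ∫_0^3 4*x^2 dx = 36.
  Sum: 243/5 − 81 + 36 = 18/5.
∫_0^3 u² dx = 81/35, so ||u||_L² = 9*sqrt(35)/35.
∫_0^3 (u')² dx = 18/5, so ||u'||_L² = 3*sqrt(10)/5.
Ratio ||u||_L² / ||u'||_L² = 3*sqrt(14)/14.
Sharp Poincaré constant on H^1_0(0, 3) is C_P = L/π = 3/π, achieved by sin(π/3·x).
A polynomial bump cannot attain the sharp Poincaré constant (only the first sine eigenfunction does), so the ratio is strictly less than C_P, consistent with ||u||_L² ≤ C_P ||u'||_L².


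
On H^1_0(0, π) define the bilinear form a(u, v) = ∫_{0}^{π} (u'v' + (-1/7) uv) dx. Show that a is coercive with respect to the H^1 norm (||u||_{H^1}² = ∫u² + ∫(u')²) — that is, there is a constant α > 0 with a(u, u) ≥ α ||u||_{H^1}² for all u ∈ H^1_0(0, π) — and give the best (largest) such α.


α = 3/7

Coercivity of a(·,·) on H^1_0(0, π) means a(u, u) ≥ α ||u||_{H^1}² for every u ∈ H^1_0.
The interval has length L = π, and Poincaré/coercivity depend only on L. Here a(u, u) = ∫(u')² + (-1/7)·∫u².
Here c = -1/7 < 0 with |c| < (π/L)² = 1, so coercivity still holds. The condition a(u,u) ≥ α||u||_{H^1}² reads (1−α)∫(u')² ≥ (α−c)∫u². Any admissible α is ≤ 1 (rapidly oscillating u have ∫u²/∫(u')² → 0), and α = 1 would force 0 ≥ (1−c)∫u², impossible since c < 1; so 1−α > 0. By the sharp Poincaré inequality on H^1_0 of an interval of length L, ∫(u')² ≥ (π/L)²∫u² with equality for the first sine mode sin(π(x−x₀)/L) (x₀ the left endpoint), so the inequality holds for all u iff (1−α)(π/L)² ≥ α − c, i.e. α ≤ ((π/L)² + c)/((π/L)² + 1) = (1 + c(L/π)²)/(1 + (L/π)²). (Direct route, valid since c ≤ 0: Poincaré gives c∫u² ≥ c(L/π)²∫(u')², so a(u,u) ≥ (1 + c(L/π)²)∫(u')², while ||u||_{H^1}² ≤ (1 + (L/π)²)∫(u')²; dividing yields the same α.) With (π/L)² = 1 and c = -1/7, the largest admissible constant is α = ((π/L)² + c)/((π/L)² + 1).
Simplifying, α = 3/7.


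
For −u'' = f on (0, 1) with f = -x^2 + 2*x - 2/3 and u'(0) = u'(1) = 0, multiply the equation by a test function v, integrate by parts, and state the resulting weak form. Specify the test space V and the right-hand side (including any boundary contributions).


V = H^1(0, 1) (no boundary constraint on v; u is determined up to an additive constant); weak form: ∫_0^1 u'v' dx = ∫_0^1 (-x^2 + 2*x - 2/3) v dx for all v ∈ V.

Multiply both sides by a test function v and integrate from 0 to 1:
  ∫_0^1 −u''(x) v(x) dx = ∫_0^1 f(x) v(x) dx.
Integrate the LHS by parts once:
  ∫_0^1 −u'' v dx = −[u'(x) v(x)]_0^1 + ∫_0^1 u'(x) v'(x) dx.
Thus ∫_0^1 u'(x) v'(x) dx = ∫_0^1 f(x) v(x) dx + [u'(x) v(x)]_0^1.
Choose V so that boundary terms are either known or forced to vanish.
u has homogeneous Neumann: u'(0) = u'(1) = 0. So [u' v]_0^1 = 0·v(1) − 0·v(0) = 0 for any v; take V = H^1(0, 1).
Weak formulation: find u (satisfying any essential BC) such that ∫_0^1 u'(x) v'(x) dx = ∫_0^1 f v dx for all v ∈ V (homogeneous Neumann, so boundary terms vanish).
Substituting f(x) = -x^2 + 2*x - 2/3, the right-hand side is ∫_0^1 (-x^2 + 2*x - 2/3) v dx.
Compatibility check (pure Neumann): taking v ≡ 1 ∈ V gives 0 = ∫_0^1 f dx + (0) − (0), i.e. ∫_0^1 f dx must equal u'(0) − u'(1) = 0. Indeed ∫_0^1 (-x^2 + 2*x - 2/3) dx = 0, so the data are compatible. The solution is then unique only up to an additive constant (fix it e.g. by requiring ∫_0^1 u dx = 0).


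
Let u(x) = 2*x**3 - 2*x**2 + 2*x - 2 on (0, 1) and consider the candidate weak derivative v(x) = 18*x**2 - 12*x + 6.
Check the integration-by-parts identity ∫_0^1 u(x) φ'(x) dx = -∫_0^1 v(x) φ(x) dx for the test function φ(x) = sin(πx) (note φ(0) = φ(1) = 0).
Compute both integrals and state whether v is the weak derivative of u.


LHS = -6/π + 24/π^3, RHS = -18/π + 72/π^3. No, v is not the weak derivative of u.

u(x) = 2*x**3 - 2*x**2 + 2*x - 2, classical derivative u'(x) = 6*x**2 - 4*x + 2.
φ(x) = sin(πx), so φ'(x) = π*cos(π*x).
Note φ(0) = φ(1) = 0, so the boundary term u·φ vanishes.
LHS = ∫_0^1 u(x) φ'(x) dx = ∫_0^1 (2*π*x^3*cos(π*x) - 2*π*x^2*cos(π*x) + 2*π*x*cos(π*x) - 2*π*cos(π*x)) dx. Term by term:
  ∫_0^1 -2*π*cos(π*x) dx = 0;  ∫_0^1 -2*π*x^2*cos(π*x) dx = 4/π;  ∫_0^1 2*π*x*cos(π*x) dx = -4/π;
  ∫_0^1 2*π*x^3*cos(π*x) dx = -6/π + 24/π^3.
Sum: 0 + 4/π − 4/π + -6/π + 24/π^3 = -6/π + 24/π^3.
So LHS = -6/π + 24/π^3.
∫_0^1 v(x) φ(x) dx = ∫_0^1 (18*x^2*sin(π*x) - 12*x*sin(π*x) + 6*sin(π*x)) dx. Term by term:
  ∫_0^1 6*sin(π*x) dx = 12/π;  ∫_0^1 -12*x*sin(π*x) dx = -12/π;  ∫_0^1 18*x^2*sin(π*x) dx = -72/π^3 + 18/π.
Sum: 12/π − 12/π + -72/π^3 + 18/π = -72/π^3 + 18/π.
So RHS = -∫_0^1 v(x) φ(x) dx = -18/π + 72/π^3.
LHS − RHS = -48/π^3 + 12/π ≠ 0, so the identity fails.
(For a valid weak derivative the identity must hold for EVERY test function, in particular this one. The failure shows v is NOT the weak derivative of u.)
Correct weak derivative would be u'(x) = 6*x**2 - 4*x + 2.


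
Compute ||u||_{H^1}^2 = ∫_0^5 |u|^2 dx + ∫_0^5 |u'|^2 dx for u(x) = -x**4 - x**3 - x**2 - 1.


||u||_{H^1}^2 = 154822385/252

The H^1 norm (squared) on an interval (0, L) is
  ||u||_{H^1}^2 = ∫_0^L u(x)^2 dx + ∫_0^L u'(x)^2 dx.
Compute u'(x) = -4*x**3 - 3*x**2 - 2*x.
Then u(x)^2 = x**8 + 2*x**7 + 3*x**6 + 2*x**5 + 3*x**4 + 2*x**3 + 2*x**2 + 1 and u'(x)^2 = 16*x**6 + 24*x**5 + 25*x**4 + 12*x**3 + 4*x**2.
Integrate each monomial from 0 to 5 using ∫_0^5 c·x^n dx = c·5^(n+1)/(n+1):
  ∫_0^5 u(x)^2 dx = ∫_0^5 (x^8 + 2*x^7 + 3*x^6 + 2*x^5 + 3*x^4 + 2*x^3 + 2*x^2 + 1) dx. Term by term:
    ∫_0^5 x^8 dx = 1953125/9;  ∫_0^5 2*x^7 dx = 390625/4;  ∫_0^5 3*x^6 dx = 234375/7;
    ∫_0^5 2*x^5 dx = 15625/3;  ∫_0^5 3*x^4 dx = 1875;  ∫_0^5 2*x^3 dx = 625/2;
    ∫_0^5 2*x^2 dx = 250/3;  ∫_0^5 1 dx = 5.
  Sum: 1953125/9 + 390625/4 + 234375/7 + 15625/3 + 1875 + 625/2 + 250/3 + 5 = 89620385/252.
  ∫_0^5 u'(x)^2 dx = ∫_0^5 (16*x^6 + 24*x^5 + 25*x^4 + 12*x^3 + 4*x^2) dx. Term by term:
    ∫_0^5 16*x^6 dx = 1250000/7;  ∫_0^5 24*x^5 dx = 62500;  ∫_0^5 25*x^4 dx = 15625;
    ∫_0^5 12*x^3 dx = 1875;  ∫_0^5 4*x^2 dx = 500/3.
  Sum: 1250000/7 + 62500 + 15625 + 1875 + 500/3 = 5433500/21.
Adding: ||u||_{H^1}^2 = 89620385/252 + 5433500/21 = 154822385/252.


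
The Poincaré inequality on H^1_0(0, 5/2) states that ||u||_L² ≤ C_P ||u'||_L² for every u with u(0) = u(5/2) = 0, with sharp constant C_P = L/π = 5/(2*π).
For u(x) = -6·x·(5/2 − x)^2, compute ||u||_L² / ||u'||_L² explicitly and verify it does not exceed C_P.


||u||_L² / ||u'||_L² = 5*sqrt(14)/28 < C_P = 5/(2*π).

u(x) = -6·x·(5/2 − x)^2, so u'(x) = 3*(5 - 6*x)*(x - 5/2).
u(x) = -6·x·(5/2 − x)^2 vanishes at x = 0 and x = 5/2, so u ∈ H^1_0(0, 5/2). Differentiate via the product rule and integrate the resulting polynomials term by term.
  ∫_0^5/2 u² dx = ∫_0^5/2 (36*x^6 - 360*x^5 + 1350*x^4 - 2250*x^3 + 5625*x^2/4) dx. Term by term:
    ∫_0^5/2 36*x^6 dx = 703125/224;  ∫_0^5/2 -360*x^5 dx = -234375/16;  ∫_0^5/2 1350*x^4 dx = 421875/16;
    ∫_0^5/2 -2250*x^3 dx = -703125/32;  ∫_0^5/2 5625*x^2/4 dx = 234375/32.
  Sum: 703125/224 − 234375/16 + 421875/16 − 703125/32 + 234375/32 = 46875/224.
  ∫_0^5/2 (u')² dx = ∫_0^5/2 (324*x^4 - 2160*x^3 + 4950*x^2 - 4500*x + 5625/4) dx. Term by term:
    ∫_0^5/2 324*x^4 dx = 50625/8;  ∫_0^5/2 -2160*x^3 dx = -84375/4;  ∫_0^5/2 4950*x^2 dx = 103125/4;
    ∫_0^5/2 -4500*x dx = -28125/2;  ∫_0^5/2 5625/4 dx = 28125/8.
  Sum: 50625/8 − 84375/4 + 103125/4 − 28125/2 + 28125/8 = 1875/4.
∫_0^5/2 u² dx = 46875/224, so ||u||_L² = 125*sqrt(42)/56.
∫_0^5/2 (u')² dx = 1875/4, so ||u'||_L² = 25*sqrt(3)/2.
Ratio ||u||_L² / ||u'||_L² = 5*sqrt(14)/28.
Sharp Poincaré constant on H^1_0(0, 5/2) is C_P = L/π = 5/(2*π), achieved by sin(2*π/5·x).
A polynomial bump cannot attain the sharp Poincaré constant (only the first sine eigenfunction does), so the ratio is strictly less than C_P, consistent with ||u||_L² ≤ C_P ||u'||_L².


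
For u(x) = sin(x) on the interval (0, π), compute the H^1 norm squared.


||u||_{H^1(0,π)}^2 = π

u'(x) = cos(x).
Expand u² and (u')² and integrate term by term on (0, π), using: for integers n ≥ 1, ∫_0^π sin²(nx) dx = ∫_0^π cos²(nx) dx = π/2; for n ≠ n', ∫_0^π sin(nx)sin(n'x) dx = ∫_0^π cos(nx)cos(n'x) dx = 0; and by product-to-sum, ∫_0^π sin(nx)cos(n'x) dx = ½∫_0^π [sin((n+n')x) + sin((n−n')x)] dx, which is 0 when n+n' is even and 2n/(n²−n'²) when n+n' is odd (it need not vanish on (0, π)).
  u² squared terms: (1)²·∫sin(x)² dx = 1·π/2 = π/2.
  So ∫_0^π u² dx = π/2.
  (u')² squared terms: (1)²·∫cos(x)² dx = 1·π/2 = π/2.
  So ∫_0^π (u')² dx = π/2.
||u||_{H^1}^2 = (π/2) + (π/2) = π.


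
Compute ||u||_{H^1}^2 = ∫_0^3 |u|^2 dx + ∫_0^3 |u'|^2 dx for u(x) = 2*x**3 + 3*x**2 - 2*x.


||u||_{H^1}^2 = 201912/35

The H^1 norm (squared) on an interval (0, L) is
  ||u||_{H^1}^2 = ∫_0^L u(x)^2 dx + ∫_0^L u'(x)^2 dx.
Compute u'(x) = 6*x**2 + 6*x - 2.
Then u(x)^2 = 4*x**6 + 12*x**5 + x**4 - 12*x**3 + 4*x**2 and u'(x)^2 = 36*x**4 + 72*x**3 + 12*x**2 - 24*x + 4.
Integrate each monomial from 0 to 3 using ∫_0^3 c·x^n dx = c·3^(n+1)/(n+1):
  ∫_0^3 u(x)^2 dx = ∫_0^3 (4*x^6 + 12*x^5 + x^4 - 12*x^3 + 4*x^2) dx. Term by term:
    ∫_0^3 4*x^6 dx = 8748/7;  ∫_0^3 12*x^5 dx = 1458;  ∫_0^3 x^4 dx = 243/5;
    ∫_0^3 -12*x^3 dx = -243;  ∫_0^3 4*x^2 dx = 36.
  Sum: 8748/7 + 1458 + 243/5 − 243 + 36 = 89226/35.
  ∫_0^3 u'(x)^2 dx = ∫_0^3 (36*x^4 + 72*x^3 + 12*x^2 - 24*x + 4) dx. Term by term:
    ∫_0^3 36*x^4 dx = 8748/5;  ∫_0^3 72*x^3 dx = 1458;  ∫_0^3 12*x^2 dx = 108;
    ∫_0^3 -24*x dx = -108;  ∫_0^3 4 dx = 12.
  Sum: 8748/5 + 1458 + 108 − 108 + 12 = 16098/5.
Adding: ||u||_{H^1}^2 = 89226/35 + 16098/5 = 201912/35.


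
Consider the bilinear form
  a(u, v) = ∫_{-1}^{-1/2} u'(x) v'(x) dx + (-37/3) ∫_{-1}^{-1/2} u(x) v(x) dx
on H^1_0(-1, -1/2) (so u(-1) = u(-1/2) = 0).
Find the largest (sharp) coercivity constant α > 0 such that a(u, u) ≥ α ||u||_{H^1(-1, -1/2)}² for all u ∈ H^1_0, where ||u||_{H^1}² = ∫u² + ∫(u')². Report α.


α = (-37 + 12*π^2)/(3*(1 + 4*π^2))

Coercivity of a(·,·) on H^1_0(-1, -1/2) means a(u, u) ≥ α ||u||_{H^1}² for every u ∈ H^1_0.
The interval has length L = 1/2, and Poincaré/coercivity depend only on L. Here a(u, u) = ∫(u')² + (-37/3)·∫u².
Here c = -37/3 < 0 with |c| < (π/L)² = 4*π^2, so coercivity still holds. The condition a(u,u) ≥ α||u||_{H^1}² reads (1−α)∫(u')² ≥ (α−c)∫u². Any admissible α is ≤ 1 (rapidly oscillating u have ∫u²/∫(u')² → 0), and α = 1 would force 0 ≥ (1−c)∫u², impossible since c < 1; so 1−α > 0. By the sharp Poincaré inequality on H^1_0 of an interval of length L, ∫(u')² ≥ (π/L)²∫u² with equality for the first sine mode sin(π(x−x₀)/L) (x₀ the left endpoint), so the inequality holds for all u iff (1−α)(π/L)² ≥ α − c, i.e. α ≤ ((π/L)² + c)/((π/L)² + 1) = (1 + c(L/π)²)/(1 + (L/π)²). (Direct route, valid since c ≤ 0: Poincaré gives c∫u² ≥ c(L/π)²∫(u')², so a(u,u) ≥ (1 + c(L/π)²)∫(u')², while ||u||_{H^1}² ≤ (1 + (L/π)²)∫(u')²; dividing yields the same α.) With (π/L)² = 4*π^2 and c = -37/3, the largest admissible constant is α = ((π/L)² + c)/((π/L)² + 1).
Simplifying, α = (-37 + 12*π^2)/(3*(1 + 4*π^2)).


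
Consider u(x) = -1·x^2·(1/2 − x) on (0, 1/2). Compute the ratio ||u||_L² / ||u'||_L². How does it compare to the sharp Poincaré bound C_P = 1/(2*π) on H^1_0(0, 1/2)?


||u||_L² / ||u'||_L² = sqrt(14)/28 < C_P = 1/(2*π).

u(x) = -1·x^2·(1/2 − x), so u'(x) = x*(3*x - 1).
u(x) = -1·x^2·(1/2 − x) vanishes at x = 0 and x = 1/2, so u ∈ H^1_0(0, 1/2). Differentiate via the product rule and integrate the resulting polynomials term by term.
  ∫_0^1/2 u² dx = ∫_0^1/2 (x^6 - x^5 + x^4/4) dx. Term by term:
    ∫_0^1/2 x^6 dx = 1/896;  ∫_0^1/2 -x^5 dx = -1/384;  ∫_0^1/2 x^4/4 dx = 1/640.
  Sum: 1/896 − 1/384 + 1/640 = 1/13440.
  ∫_0^1/2 (u')² dx = ∫_0^1/2 (9*x^4 - 6*x^3 + x^2) dx. Term by term:
    ∫_0^1/2 9*x^4 dx = 9/160;  ∫_0^1/2 -6*x^3 dx = -3/32;  ∫_0^1/2 x^2 dx = 1/24.
  Sum: 9/160 − 3/32 + 1/24 = 1/240.
∫_0^1/2 u² dx = 1/13440, so ||u||_L² = sqrt(210)/1680.
∫_0^1/2 (u')² dx = 1/240, so ||u'||_L² = sqrt(15)/60.
Ratio ||u||_L² / ||u'||_L² = sqrt(14)/28.
Sharp Poincaré constant on H^1_0(0, 1/2) is C_P = L/π = 1/(2*π), achieved by sin(2*π·x).
A polynomial bump cannot attain the sharp Poincaré constant (only the first sine eigenfunction does), so the ratio is strictly less than C_P, consistent with ||u||_L² ≤ C_P ||u'||_L².


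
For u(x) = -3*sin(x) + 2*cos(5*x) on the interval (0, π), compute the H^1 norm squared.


||u||_{H^1(0,π)}^2 = 61*π

u'(x) = -10*sin(5*x) - 3*cos(x).
Expand u² and (u')² and integrate term by term on (0, π), using: for integers n ≥ 1, ∫_0^π sin²(nx) dx = ∫_0^π cos²(nx) dx = π/2; for n ≠ n', ∫_0^π sin(nx)sin(n'x) dx = ∫_0^π cos(nx)cos(n'x) dx = 0; and by product-to-sum, ∫_0^π sin(nx)cos(n'x) dx = ½∫_0^π [sin((n+n')x) + sin((n−n')x)] dx, which is 0 when n+n' is even and 2n/(n²−n'²) when n+n' is odd (it need not vanish on (0, π)).
  u² squared terms: (-3)²·∫sin(x)² dx = 9·π/2 = 9*π/2;  (2)²·∫cos(5x)² dx = 4·π/2 = 2*π.
  u² cross terms: 2·(-3)·(2)·∫sin(x)·cos(5x) dx = -12·(0) = 0.
  So ∫_0^π u² dx = 9*π/2 + 2*π + 0 = 13*π/2.
  (u')² squared terms: (-10)²·∫sin(5x)² dx = 100·π/2 = 50*π;  (-3)²·∫cos(x)² dx = 9·π/2 = 9*π/2.
  (u')² cross terms: 2·(-10)·(-3)·∫sin(5x)·cos(x) dx = 60·(0) = 0.
  So ∫_0^π (u')² dx = 50*π + 9*π/2 + 0 = 109*π/2.
||u||_{H^1}^2 = (13*π/2) + (109*π/2) = 61*π.


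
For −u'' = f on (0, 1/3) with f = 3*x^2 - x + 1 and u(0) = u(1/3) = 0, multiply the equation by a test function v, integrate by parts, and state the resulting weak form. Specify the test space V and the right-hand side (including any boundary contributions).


V = H^1_0(0, 1/3) (so v(0) = v(1/3) = 0); weak form: ∫_0^1/3 u'v' dx = ∫_0^1/3 (3*x^2 - x + 1) v dx for all v ∈ V.

Multiply both sides by a test function v and integrate from 0 to 1/3:
  ∫_0^1/3 −u''(x) v(x) dx = ∫_0^1/3 f(x) v(x) dx.
Integrate the LHS by parts once:
  ∫_0^1/3 −u'' v dx = −[u'(x) v(x)]_0^1/3 + ∫_0^1/3 u'(x) v'(x) dx.
Thus ∫_0^1/3 u'(x) v'(x) dx = ∫_0^1/3 f(x) v(x) dx + [u'(x) v(x)]_0^1/3.
Choose V so that boundary terms are either known or forced to vanish.
u is Dirichlet: u(0) = u(1/3) = 0. Let V = H^1_0(0, 1/3); then v(0) = v(1/3) = 0, and [u' v]_0^1/3 = 0.
Weak formulation: find u (satisfying any essential BC) such that ∫_0^1/3 u'(x) v'(x) dx = ∫_0^1/3 f v dx for all v ∈ V.
Substituting f(x) = 3*x^2 - x + 1, the right-hand side is ∫_0^1/3 (3*x^2 - x + 1) v dx.


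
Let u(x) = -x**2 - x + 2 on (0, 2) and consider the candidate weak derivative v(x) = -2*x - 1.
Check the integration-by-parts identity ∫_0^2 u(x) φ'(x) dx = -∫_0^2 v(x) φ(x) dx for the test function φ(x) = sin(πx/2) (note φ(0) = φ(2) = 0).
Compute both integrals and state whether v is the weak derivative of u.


LHS = 12/π, RHS = 12/π. Yes, v = u' weakly.

u(x) = -x**2 - x + 2, classical derivative u'(x) = -2*x - 1.
φ(x) = sin(πx/2), so φ'(x) = π*cos(π*x/2)/2.
Note φ(0) = φ(2) = 0, so the boundary term u·φ vanishes.
LHS = ∫_0^2 u(x) φ'(x) dx = ∫_0^2 (-π*x^2*cos(π*x/2)/2 - π*x*cos(π*x/2)/2 + π*cos(π*x/2)) dx. Term by term:
  ∫_0^2 π*cos(π*x/2) dx = 0;  ∫_0^2 -π*x*cos(π*x/2)/2 dx = 4/π;  ∫_0^2 -π*x^2*cos(π*x/2)/2 dx = 8/π.
Sum: 0 + 4/π + 8/π = 12/π.
So LHS = 12/π.
∫_0^2 v(x) φ(x) dx = ∫_0^2 (-2*x*sin(π*x/2) - sin(π*x/2)) dx. Term by term:
  ∫_0^2 -sin(π*x/2) dx = -4/π;  ∫_0^2 -2*x*sin(π*x/2) dx = -8/π.
Sum: -4/π − 8/π = -12/π.
So RHS = -∫_0^2 v(x) φ(x) dx = 12/π.
LHS = RHS, so the identity holds for this test φ.
Moreover u is smooth here and v(x) = u'(x) = -2*x - 1 pointwise, so the identity holds for every test function. Hence v is the weak derivative of u.


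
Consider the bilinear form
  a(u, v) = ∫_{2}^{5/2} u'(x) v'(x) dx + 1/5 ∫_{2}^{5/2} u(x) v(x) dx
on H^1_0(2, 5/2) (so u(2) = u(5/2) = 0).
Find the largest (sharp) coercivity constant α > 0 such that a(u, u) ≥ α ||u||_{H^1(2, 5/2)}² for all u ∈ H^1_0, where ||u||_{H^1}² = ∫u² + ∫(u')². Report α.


α = (1 + 20*π^2)/(5*(1 + 4*π^2))

Coercivity of a(·,·) on H^1_0(2, 5/2) means a(u, u) ≥ α ||u||_{H^1}² for every u ∈ H^1_0.
The interval has length L = 1/2, and Poincaré/coercivity depend only on L. Here a(u, u) = ∫(u')² + (1/5)·∫u².
Here 0 < c = 1/5 < 1. The condition a(u,u) ≥ α||u||_{H^1}² reads (1−α)∫(u')² ≥ (α−c)∫u². Any admissible α is ≤ 1 (rapidly oscillating u have ∫u²/∫(u')² → 0), and α = 1 would force 0 ≥ (1−c)∫u², impossible since c < 1; so 1−α > 0. By the sharp Poincaré inequality on H^1_0 of an interval of length L, ∫(u')² ≥ (π/L)²∫u² with equality for the first sine mode sin(π(x−x₀)/L) (x₀ the left endpoint), so the inequality holds for all u iff (1−α)(π/L)² ≥ α − c, i.e. α ≤ ((π/L)² + c)/((π/L)² + 1) = (1 + c(L/π)²)/(1 + (L/π)²). With (π/L)² = 4*π^2 and c = 1/5, the largest admissible constant is α = ((π/L)² + c)/((π/L)² + 1).
Simplifying, α = (1 + 20*π^2)/(5*(1 + 4*π^2)).


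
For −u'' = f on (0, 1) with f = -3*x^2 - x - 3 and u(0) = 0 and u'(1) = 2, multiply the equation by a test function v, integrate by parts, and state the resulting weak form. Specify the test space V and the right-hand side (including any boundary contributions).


V = {v ∈ H^1(0, 1) : v(0) = 0} (test functions vanish at x = 0 where u is specified); weak form: ∫_0^1 u'v' dx = ∫_0^1 (-3*x^2 - x - 3) v dx + 2·v(1) for all v ∈ V.

Multiply both sides by a test function v and integrate from 0 to 1:
  ∫_0^1 −u''(x) v(x) dx = ∫_0^1 f(x) v(x) dx.
Integrate the LHS by parts once:
  ∫_0^1 −u'' v dx = −[u'(x) v(x)]_0^1 + ∫_0^1 u'(x) v'(x) dx.
Thus ∫_0^1 u'(x) v'(x) dx = ∫_0^1 f(x) v(x) dx + [u'(x) v(x)]_0^1.
Choose V so that boundary terms are either known or forced to vanish.
Mixed BC: u(0) = 0 (Dirichlet) and u'(1) = 2 (Neumann). Define V = {v ∈ H^1(0, 1) : v(0) = 0}. Then [u' v]_0^1 = u'(1)·v(1) − u'(0)·0 = 2·v(1).
Weak formulation: find u (satisfying any essential BC) such that ∫_0^1 u'(x) v'(x) dx = ∫_0^1 f v dx + 2·v(1) for all v ∈ V (Dirichlet at 0 absorbed into V; Neumann datum at x = 1 contributes the boundary term).
Substituting f(x) = -3*x^2 - x - 3, the right-hand side is ∫_0^1 (-3*x^2 - x - 3) v dx + 2·v(1).


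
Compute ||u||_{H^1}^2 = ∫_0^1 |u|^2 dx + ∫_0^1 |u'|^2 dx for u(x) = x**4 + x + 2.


||u||_{H^1}^2 = 4052/315

The H^1 norm (squared) on an interval (0, L) is
  ||u||_{H^1}^2 = ∫_0^L u(x)^2 dx + ∫_0^L u'(x)^2 dx.
Compute u'(x) = 4*x**3 + 1.
Then u(x)^2 = x**8 + 2*x**5 + 4*x**4 + x**2 + 4*x + 4 and u'(x)^2 = 16*x**6 + 8*x**3 + 1.
Integrate each monomial from 0 to 1 using ∫_0^1 c·x^n dx = c·1^(n+1)/(n+1):
  ∫_0^1 u(x)^2 dx = ∫_0^1 (x^8 + 2*x^5 + 4*x^4 + x^2 + 4*x + 4) dx. Term by term:
    ∫_0^1 x^8 dx = 1/9;  ∫_0^1 2*x^5 dx = 1/3;  ∫_0^1 4*x^4 dx = 4/5;
    ∫_0^1 x^2 dx = 1/3;  ∫_0^1 4*x dx = 2;  ∫_0^1 4 dx = 4.
  Sum: 1/9 + 1/3 + 4/5 + 1/3 + 2 + 4 = 341/45.
  ∫_0^1 u'(x)^2 dx = ∫_0^1 (16*x^6 + 8*x^3 + 1) dx. Term by term:
    ∫_0^1 16*x^6 dx = 16/7;  ∫_0^1 8*x^3 dx = 2;  ∫_0^1 1 dx = 1.
  Sum: 16/7 + 2 + 1 = 37/7.
Adding: ||u||_{H^1}^2 = 341/45 + 37/7 = 4052/315.


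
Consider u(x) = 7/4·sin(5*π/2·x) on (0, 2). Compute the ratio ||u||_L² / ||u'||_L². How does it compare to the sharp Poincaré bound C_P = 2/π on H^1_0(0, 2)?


||u||_L² / ||u'||_L² = 2/(5*π) < C_P = 2/π.

u(x) = 7/4·sin(5*π/2·x), so u'(x) = 35*π*cos(5*π*x/2)/8.
Writing u(x) = A·sin(kπx/L) with A = 7/4 and k = 5, use ∫_0^L sin²(kπx/L) dx = L/2 and ∫_0^L cos²(kπx/L) dx = L/2.
u² = 49/16·sin²(5*π/2·x) and (u')² = 1225*π^2/64·cos²(5*π/2·x), and each of sin², cos² integrates to L/2 = 1 over (0, 2).
∫_0^2 u² dx = 49/16, so ||u||_L² = 7/4.
∫_0^2 (u')² dx = 1225*π^2/64, so ||u'||_L² = 35*π/8.
Ratio ||u||_L² / ||u'||_L² = 2/(5*π).
Sharp Poincaré constant on H^1_0(0, 2) is C_P = L/π = 2/π, achieved by sin(π/2·x).
This is the k = 5 harmonic; the ratio L/(kπ) is strictly less than C_P = L/π, consistent with the sharp inequality ||u||_L² ≤ C_P ||u'||_L².


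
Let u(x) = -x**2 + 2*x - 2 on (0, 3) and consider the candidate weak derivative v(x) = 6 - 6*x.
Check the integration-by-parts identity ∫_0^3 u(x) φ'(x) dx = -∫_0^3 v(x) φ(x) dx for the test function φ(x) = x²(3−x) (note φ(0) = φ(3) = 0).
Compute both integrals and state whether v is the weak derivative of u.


LHS = 54/5, RHS = 162/5. No, v is not the weak derivative of u.

u(x) = -x**2 + 2*x - 2, classical derivative u'(x) = 2 - 2*x.
φ(x) = x²(3−x), so φ'(x) = 3*x*(2 - x).
Note φ(0) = φ(3) = 0, so the boundary term u·φ vanishes.
LHS = ∫_0^3 u(x) φ'(x) dx = ∫_0^3 (3*x^4 - 12*x^3 + 18*x^2 - 12*x) dx. Term by term:
  ∫_0^3 3*x^4 dx = 729/5;  ∫_0^3 -12*x^3 dx = -243;  ∫_0^3 18*x^2 dx = 162;
  ∫_0^3 -12*x dx = -54.
Sum: 729/5 − 243 + 162 − 54 = 54/5.
So LHS = 54/5.
∫_0^3 v(x) φ(x) dx = ∫_0^3 (6*x^4 - 24*x^3 + 18*x^2) dx. Term by term:
  ∫_0^3 6*x^4 dx = 1458/5;  ∫_0^3 -24*x^3 dx = -486;  ∫_0^3 18*x^2 dx = 162.
Sum: 1458/5 − 486 + 162 = -162/5.
So RHS = -∫_0^3 v(x) φ(x) dx = 162/5.
LHS − RHS = -108/5 ≠ 0, so the identity fails.
(For a valid weak derivative the identity must hold for EVERY test function, in particular this one. The failure shows v is NOT the weak derivative of u.)
Correct weak derivative would be u'(x) = 2 - 2*x.


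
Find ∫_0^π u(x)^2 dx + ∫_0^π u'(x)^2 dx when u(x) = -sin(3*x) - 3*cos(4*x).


||u||_{H^1(0,π)}^2 = -612/7 + 163*π/2

u'(x) = 12*sin(4*x) - 3*cos(3*x).
Expand u² and (u')² and integrate term by term on (0, π), using: for integers n ≥ 1, ∫_0^π sin²(nx) dx = ∫_0^π cos²(nx) dx = π/2; for n ≠ n', ∫_0^π sin(nx)sin(n'x) dx = ∫_0^π cos(nx)cos(n'x) dx = 0; and by product-to-sum, ∫_0^π sin(nx)cos(n'x) dx = ½∫_0^π [sin((n+n')x) + sin((n−n')x)] dx, which is 0 when n+n' is even and 2n/(n²−n'²) when n+n' is odd (it need not vanish on (0, π)).
  u² squared terms: (-1)²·∫sin(3x)² dx = 1·π/2 = π/2;  (-3)²·∫cos(4x)² dx = 9·π/2 = 9*π/2.
  u² cross terms: 2·(-1)·(-3)·∫sin(3x)·cos(4x) dx = 6·(-6/7) = -36/7.
  So ∫_0^π u² dx = π/2 + 9*π/2 − 36/7 = -36/7 + 5*π.
  (u')² squared terms: (-3)²·∫cos(3x)² dx = 9·π/2 = 9*π/2;  (12)²·∫sin(4x)² dx = 144·π/2 = 72*π.
  (u')² cross terms: 2·(-3)·(12)·∫cos(3x)·sin(4x) dx = -72·(8/7) = -576/7.
  So ∫_0^π (u')² dx = 9*π/2 + 72*π − 576/7 = -576/7 + 153*π/2.
||u||_{H^1}^2 = (-36/7 + 5*π) + (-576/7 + 153*π/2) = -612/7 + 163*π/2.


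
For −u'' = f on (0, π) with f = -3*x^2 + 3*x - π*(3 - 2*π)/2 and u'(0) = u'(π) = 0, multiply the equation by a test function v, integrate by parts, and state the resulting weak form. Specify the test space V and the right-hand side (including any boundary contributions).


V = H^1(0, π) (no boundary constraint on v; u is determined up to an additive constant); weak form: ∫_0^π u'v' dx = ∫_0^π (-3*x^2 + 3*x - π*(3 - 2*π)/2) v dx for all v ∈ V.

Multiply both sides by a test function v and integrate from 0 to π:
  ∫_0^π −u''(x) v(x) dx = ∫_0^π f(x) v(x) dx.
Integrate the LHS by parts once:
  ∫_0^π −u'' v dx = −[u'(x) v(x)]_0^π + ∫_0^π u'(x) v'(x) dx.
Thus ∫_0^π u'(x) v'(x) dx = ∫_0^π f(x) v(x) dx + [u'(x) v(x)]_0^π.
Choose V so that boundary terms are either known or forced to vanish.
u has homogeneous Neumann: u'(0) = u'(π) = 0. So [u' v]_0^π = 0·v(π) − 0·v(0) = 0 for any v; take V = H^1(0, π).
Weak formulation: find u (satisfying any essential BC) such that ∫_0^π u'(x) v'(x) dx = ∫_0^π f v dx for all v ∈ V (homogeneous Neumann, so boundary terms vanish).
Substituting f(x) = -3*x^2 + 3*x - π*(3 - 2*π)/2, the right-hand side is ∫_0^π (-3*x^2 + 3*x - π*(3 - 2*π)/2) v dx.
Compatibility check (pure Neumann): taking v ≡ 1 ∈ V gives 0 = ∫_0^π f dx + (0) − (0), i.e. ∫_0^π f dx must equal u'(0) − u'(π) = 0. Indeed ∫_0^π (-3*x^2 + 3*x - π*(3 - 2*π)/2) dx = 0, so the data are compatible. The solution is then unique only up to an additive constant (fix it e.g. by requiring ∫_0^π u dx = 0).


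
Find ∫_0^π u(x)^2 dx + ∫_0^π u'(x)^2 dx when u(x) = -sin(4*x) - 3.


||u||_{H^1(0,π)}^2 = 35*π/2

u'(x) = -4*cos(4*x).
Expand u² and (u')² and integrate term by term on (0, π), using: for integers n ≥ 1, ∫_0^π sin²(nx) dx = ∫_0^π cos²(nx) dx = π/2; for n ≠ n', ∫_0^π sin(nx)sin(n'x) dx = ∫_0^π cos(nx)cos(n'x) dx = 0; and by product-to-sum, ∫_0^π sin(nx)cos(n'x) dx = ½∫_0^π [sin((n+n')x) + sin((n−n')x)] dx, which is 0 when n+n' is even and 2n/(n²−n'²) when n+n' is odd (it need not vanish on (0, π)). For the constant mode: ∫_0^π 1 dx = π, ∫_0^π cos(nx) dx = 0, ∫_0^π sin(nx) dx = (1−(−1)^n)/n.
  u² squared terms: (-3)²·∫1 dx = 9·π = 9*π;  (-1)²·∫sin(4x)² dx = 1·π/2 = π/2.
  u² cross terms: 2·(-3)·(-1)·∫1·sin(4x) dx = 6·(0) = 0.
  So ∫_0^π u² dx = 9*π + π/2 + 0 = 19*π/2.
  (u')² squared terms: (-4)²·∫cos(4x)² dx = 16·π/2 = 8*π.
  So ∫_0^π (u')² dx = 8*π.
||u||_{H^1}^2 = (19*π/2) + (8*π) = 35*π/2.


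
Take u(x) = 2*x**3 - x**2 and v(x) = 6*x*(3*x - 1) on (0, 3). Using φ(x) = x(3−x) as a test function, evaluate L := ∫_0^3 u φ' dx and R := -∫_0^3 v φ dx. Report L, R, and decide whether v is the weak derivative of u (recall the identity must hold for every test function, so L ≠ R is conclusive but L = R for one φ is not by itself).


LHS = -297/5, RHS = -891/5. No, v is not the weak derivative of u.

u(x) = 2*x**3 - x**2, classical derivative u'(x) = 6*x**2 - 2*x.
φ(x) = x(3−x), so φ'(x) = 3 - 2*x.
Note φ(0) = φ(3) = 0, so the boundary term u·φ vanishes.
LHS = ∫_0^3 u(x) φ'(x) dx = ∫_0^3 (-4*x^4 + 8*x^3 - 3*x^2) dx. Term by term:
  ∫_0^3 -4*x^4 dx = -972/5;  ∫_0^3 8*x^3 dx = 162;  ∫_0^3 -3*x^2 dx = -27.
Sum: -972/5 + 162 − 27 = -297/5.
So LHS = -297/5.
∫_0^3 v(x) φ(x) dx = ∫_0^3 (-18*x^4 + 60*x^3 - 18*x^2) dx. Term by term:
  ∫_0^3 -18*x^4 dx = -4374/5;  ∫_0^3 60*x^3 dx = 1215;  ∫_0^3 -18*x^2 dx = -162.
Sum: -4374/5 + 1215 − 162 = 891/5.
So RHS = -∫_0^3 v(x) φ(x) dx = -891/5.
LHS − RHS = 594/5 ≠ 0, so the identity fails.
(For a valid weak derivative the identity must hold for EVERY test function, in particular this one. The failure shows v is NOT the weak derivative of u.)
Correct weak derivative would be u'(x) = 6*x**2 - 2*x.


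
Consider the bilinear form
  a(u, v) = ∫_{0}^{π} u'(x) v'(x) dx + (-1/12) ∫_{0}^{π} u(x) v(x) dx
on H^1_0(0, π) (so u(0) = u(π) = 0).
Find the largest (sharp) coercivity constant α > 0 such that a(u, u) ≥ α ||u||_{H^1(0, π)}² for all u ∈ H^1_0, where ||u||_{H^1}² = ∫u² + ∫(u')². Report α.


α = 11/24

Coercivity of a(·,·) on H^1_0(0, π) means a(u, u) ≥ α ||u||_{H^1}² for every u ∈ H^1_0.
The interval has length L = π, and Poincaré/coercivity depend only on L. Here a(u, u) = ∫(u')² + (-1/12)·∫u².
Here c = -1/12 < 0 with |c| < (π/L)² = 1, so coercivity still holds. The condition a(u,u) ≥ α||u||_{H^1}² reads (1−α)∫(u')² ≥ (α−c)∫u². Any admissible α is ≤ 1 (rapidly oscillating u have ∫u²/∫(u')² → 0), and α = 1 would force 0 ≥ (1−c)∫u², impossible since c < 1; so 1−α > 0. By the sharp Poincaré inequality on H^1_0 of an interval of length L, ∫(u')² ≥ (π/L)²∫u² with equality for the first sine mode sin(π(x−x₀)/L) (x₀ the left endpoint), so the inequality holds for all u iff (1−α)(π/L)² ≥ α − c, i.e. α ≤ ((π/L)² + c)/((π/L)² + 1) = (1 + c(L/π)²)/(1 + (L/π)²). (Direct route, valid since c ≤ 0: Poincaré gives c∫u² ≥ c(L/π)²∫(u')², so a(u,u) ≥ (1 + c(L/π)²)∫(u')², while ||u||_{H^1}² ≤ (1 + (L/π)²)∫(u')²; dividing yields the same α.) With (π/L)² = 1 and c = -1/12, the largest admissible constant is α = ((π/L)² + c)/((π/L)² + 1).
Simplifying, α = 11/24.


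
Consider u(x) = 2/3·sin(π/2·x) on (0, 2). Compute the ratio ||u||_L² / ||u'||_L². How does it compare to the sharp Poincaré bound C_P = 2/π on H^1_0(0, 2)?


||u||_L² / ||u'||_L² = 2/π = C_P.

u(x) = 2/3·sin(π/2·x), so u'(x) = π*cos(π*x/2)/3.
Writing u(x) = A·sin(kπx/L) with A = 2/3 and k = 1, use ∫_0^L sin²(kπx/L) dx = L/2 and ∫_0^L cos²(kπx/L) dx = L/2.
u² = 4/9·sin²(π/2·x) and (u')² = π^2/9·cos²(π/2·x), and each of sin², cos² integrates to L/2 = 1 over (0, 2).
∫_0^2 u² dx = 4/9, so ||u||_L² = 2/3.
∫_0^2 (u')² dx = π^2/9, so ||u'||_L² = π/3.
Ratio ||u||_L² / ||u'||_L² = 2/π.
Sharp Poincaré constant on H^1_0(0, 2) is C_P = L/π = 2/π, achieved by sin(π/2·x).
This is the k = 1 eigenfunction (up to amplitude), so the ratio equals the sharp Poincaré constant exactly.


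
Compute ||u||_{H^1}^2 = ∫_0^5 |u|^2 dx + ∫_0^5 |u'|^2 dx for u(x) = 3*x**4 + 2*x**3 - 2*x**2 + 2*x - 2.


||u||_{H^1}^2 = 184978205/42

The H^1 norm (squared) on an interval (0, L) is
  ||u||_{H^1}^2 = ∫_0^L u(x)^2 dx + ∫_0^L u'(x)^2 dx.
Compute u'(x) = 12*x**3 + 6*x**2 - 4*x + 2.
Then u(x)^2 = 9*x**8 + 12*x**7 - 8*x**6 + 4*x**5 - 16*x**3 + 12*x**2 - 8*x + 4 and u'(x)^2 = 144*x**6 + 144*x**5 - 60*x**4 + 40*x**2 - 16*x + 4.
Integrate each monomial from 0 to 5 using ∫_0^5 c·x^n dx = c·5^(n+1)/(n+1):
  ∫_0^5 u(x)^2 dx = ∫_0^5 (9*x^8 + 12*x^7 - 8*x^6 + 4*x^5 - 16*x^3 + 12*x^2 - 8*x + 4) dx. Term by term:
    ∫_0^5 9*x^8 dx = 1953125;  ∫_0^5 12*x^7 dx = 1171875/2;  ∫_0^5 -8*x^6 dx = -625000/7;
    ∫_0^5 4*x^5 dx = 31250/3;  ∫_0^5 -16*x^3 dx = -2500;  ∫_0^5 12*x^2 dx = 500;
    ∫_0^5 -8*x dx = -100;  ∫_0^5 4 dx = 20.
  Sum: 1953125 + 1171875/2 − 625000/7 + 31250/3 − 2500 + 500 − 100 + 20 = 103240765/42.
  ∫_0^5 u'(x)^2 dx = ∫_0^5 (144*x^6 + 144*x^5 - 60*x^4 + 40*x^2 - 16*x + 4) dx. Term by term:
    ∫_0^5 144*x^6 dx = 11250000/7;  ∫_0^5 144*x^5 dx = 375000;  ∫_0^5 -60*x^4 dx = -37500;
    ∫_0^5 40*x^2 dx = 5000/3;  ∫_0^5 -16*x dx = -200;  ∫_0^5 4 dx = 20.
  Sum: 11250000/7 + 375000 − 37500 + 5000/3 − 200 + 20 = 40868720/21.
Adding: ||u||_{H^1}^2 = 103240765/42 + 40868720/21 = 184978205/42.


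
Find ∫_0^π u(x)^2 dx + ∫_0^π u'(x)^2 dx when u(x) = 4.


||u||_{H^1(0,π)}^2 = 16*π

u'(x) = 0.
Expand u² and (u')² and integrate term by term on (0, π), using: for integers n ≥ 1, ∫_0^π sin²(nx) dx = ∫_0^π cos²(nx) dx = π/2; for n ≠ n', ∫_0^π sin(nx)sin(n'x) dx = ∫_0^π cos(nx)cos(n'x) dx = 0; and by product-to-sum, ∫_0^π sin(nx)cos(n'x) dx = ½∫_0^π [sin((n+n')x) + sin((n−n')x)] dx, which is 0 when n+n' is even and 2n/(n²−n'²) when n+n' is odd (it need not vanish on (0, π)). For the constant mode: ∫_0^π 1 dx = π, ∫_0^π cos(nx) dx = 0, ∫_0^π sin(nx) dx = (1−(−1)^n)/n.
  u² squared terms: (4)²·∫1 dx = 16·π = 16*π.
  So ∫_0^π u² dx = 16*π.
  u' ≡ 0, so ∫_0^π (u')² dx = 0.
||u||_{H^1}^2 = (16*π) + (0) = 16*π.


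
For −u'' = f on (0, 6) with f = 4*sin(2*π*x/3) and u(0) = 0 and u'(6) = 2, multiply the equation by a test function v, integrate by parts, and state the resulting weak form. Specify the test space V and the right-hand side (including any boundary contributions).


V = {v ∈ H^1(0, 6) : v(0) = 0} (test functions vanish at x = 0 where u is specified); weak form: ∫_0^6 u'v' dx = ∫_0^6 (4*sin(2*π*x/3)) v dx + 2·v(6) for all v ∈ V.

Multiply both sides by a test function v and integrate from 0 to 6:
  ∫_0^6 −u''(x) v(x) dx = ∫_0^6 f(x) v(x) dx.
Integrate the LHS by parts once:
  ∫_0^6 −u'' v dx = −[u'(x) v(x)]_0^6 + ∫_0^6 u'(x) v'(x) dx.
Thus ∫_0^6 u'(x) v'(x) dx = ∫_0^6 f(x) v(x) dx + [u'(x) v(x)]_0^6.
Choose V so that boundary terms are either known or forced to vanish.
Mixed BC: u(0) = 0 (Dirichlet) and u'(6) = 2 (Neumann). Define V = {v ∈ H^1(0, 6) : v(0) = 0}. Then [u' v]_0^6 = u'(6)·v(6) − u'(0)·0 = 2·v(6).
Weak formulation: find u (satisfying any essential BC) such that ∫_0^6 u'(x) v'(x) dx = ∫_0^6 f v dx + 2·v(6) for all v ∈ V (Dirichlet at 0 absorbed into V; Neumann datum at x = 6 contributes the boundary term).
Substituting f(x) = 4*sin(2*π*x/3), the right-hand side is ∫_0^6 (4*sin(2*π*x/3)) v dx + 2·v(6).


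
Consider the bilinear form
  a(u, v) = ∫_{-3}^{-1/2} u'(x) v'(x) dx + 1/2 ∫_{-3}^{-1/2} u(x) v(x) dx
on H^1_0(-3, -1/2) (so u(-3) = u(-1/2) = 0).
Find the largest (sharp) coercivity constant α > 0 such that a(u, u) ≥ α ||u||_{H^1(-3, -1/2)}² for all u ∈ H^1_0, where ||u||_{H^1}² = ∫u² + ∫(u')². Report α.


α = (25 + 8*π^2)/(2*(25 + 4*π^2))

Coercivity of a(·,·) on H^1_0(-3, -1/2) means a(u, u) ≥ α ||u||_{H^1}² for every u ∈ H^1_0.
The interval has length L = 5/2, and Poincaré/coercivity depend only on L. Here a(u, u) = ∫(u')² + (1/2)·∫u².
Here 0 < c = 1/2 < 1. The condition a(u,u) ≥ α||u||_{H^1}² reads (1−α)∫(u')² ≥ (α−c)∫u². Any admissible α is ≤ 1 (rapidly oscillating u have ∫u²/∫(u')² → 0), and α = 1 would force 0 ≥ (1−c)∫u², impossible since c < 1; so 1−α > 0. By the sharp Poincaré inequality on H^1_0 of an interval of length L, ∫(u')² ≥ (π/L)²∫u² with equality for the first sine mode sin(π(x−x₀)/L) (x₀ the left endpoint), so the inequality holds for all u iff (1−α)(π/L)² ≥ α − c, i.e. α ≤ ((π/L)² + c)/((π/L)² + 1) = (1 + c(L/π)²)/(1 + (L/π)²). With (π/L)² = 4*π^2/25 and c = 1/2, the largest admissible constant is α = ((π/L)² + c)/((π/L)² + 1).
Simplifying, α = (25 + 8*π^2)/(2*(25 + 4*π^2)).


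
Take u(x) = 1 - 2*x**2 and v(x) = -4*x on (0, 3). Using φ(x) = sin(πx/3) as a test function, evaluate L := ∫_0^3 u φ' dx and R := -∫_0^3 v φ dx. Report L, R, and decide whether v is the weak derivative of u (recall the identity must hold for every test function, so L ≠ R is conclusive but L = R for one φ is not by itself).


LHS = 36/π, RHS = 36/π. Yes, v = u' weakly.

u(x) = 1 - 2*x**2, classical derivative u'(x) = -4*x.
φ(x) = sin(πx/3), so φ'(x) = π*cos(π*x/3)/3.
Note φ(0) = φ(3) = 0, so the boundary term u·φ vanishes.
LHS = ∫_0^3 u(x) φ'(x) dx = ∫_0^3 (-2*π*x^2*cos(π*x/3)/3 + π*cos(π*x/3)/3) dx. Term by term:
  ∫_0^3 π*cos(π*x/3)/3 dx = 0;  ∫_0^3 -2*π*x^2*cos(π*x/3)/3 dx = 36/π.
Sum: 0 + 36/π = 36/π.
So LHS = 36/π.
∫_0^3 v(x) φ(x) dx = ∫_0^3 (-4*x*sin(π*x/3)) dx. Term by term:
  ∫_0^3 -4*x*sin(π*x/3) dx = -36/π.
So RHS = -∫_0^3 v(x) φ(x) dx = 36/π.
LHS = RHS, so the identity holds for this test φ.
Moreover u is smooth here and v(x) = u'(x) = -4*x pointwise, so the identity holds for every test function. Hence v is the weak derivative of u.


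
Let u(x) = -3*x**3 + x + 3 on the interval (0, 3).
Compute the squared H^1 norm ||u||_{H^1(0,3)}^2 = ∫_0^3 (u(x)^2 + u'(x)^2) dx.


||u||_{H^1}^2 = 83949/14

The H^1 norm (squared) on an interval (0, L) is
  ||u||_{H^1}^2 = ∫_0^L u(x)^2 dx + ∫_0^L u'(x)^2 dx.
Compute u'(x) = 1 - 9*x**2.
Then u(x)^2 = 9*x**6 - 6*x**4 - 18*x**3 + x**2 + 6*x + 9 and u'(x)^2 = 81*x**4 - 18*x**2 + 1.
Integrate each monomial from 0 to 3 using ∫_0^3 c·x^n dx = c·3^(n+1)/(n+1):
  ∫_0^3 u(x)^2 dx = ∫_0^3 (9*x^6 - 6*x^4 - 18*x^3 + x^2 + 6*x + 9) dx. Term by term:
    ∫_0^3 9*x^6 dx = 19683/7;  ∫_0^3 -6*x^4 dx = -1458/5;  ∫_0^3 -18*x^3 dx = -729/2;
    ∫_0^3 x^2 dx = 9;  ∫_0^3 6*x dx = 27;  ∫_0^3 9 dx = 27.
  Sum: 19683/7 − 1458/5 − 729/2 + 9 + 27 + 27 = 155313/70.
  ∫_0^3 u'(x)^2 dx = ∫_0^3 (81*x^4 - 18*x^2 + 1) dx. Term by term:
    ∫_0^3 81*x^4 dx = 19683/5;  ∫_0^3 -18*x^2 dx = -162;  ∫_0^3 1 dx = 3.
  Sum: 19683/5 − 162 + 3 = 18888/5.
Adding: ||u||_{H^1}^2 = 155313/70 + 18888/5 = 83949/14.
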